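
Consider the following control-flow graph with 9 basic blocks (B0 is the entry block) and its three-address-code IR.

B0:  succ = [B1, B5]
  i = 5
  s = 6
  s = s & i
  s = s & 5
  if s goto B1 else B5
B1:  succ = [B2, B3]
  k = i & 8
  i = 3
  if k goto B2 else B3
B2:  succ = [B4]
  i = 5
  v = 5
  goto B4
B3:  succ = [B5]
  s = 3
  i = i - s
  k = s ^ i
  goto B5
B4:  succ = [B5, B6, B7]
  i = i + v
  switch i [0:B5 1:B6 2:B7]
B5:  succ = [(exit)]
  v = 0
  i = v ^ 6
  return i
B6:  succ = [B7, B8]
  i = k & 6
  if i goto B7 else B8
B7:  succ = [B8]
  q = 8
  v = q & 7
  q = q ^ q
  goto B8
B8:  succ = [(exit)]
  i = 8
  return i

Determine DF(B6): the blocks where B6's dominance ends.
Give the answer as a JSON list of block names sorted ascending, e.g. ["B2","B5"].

idom tree: B1←B0 B2←B1 B3←B1 B4←B2 B5←B0 B6←B4 B7←B4 B8←B4
Dom at joins:
  B5: preds {B0,B3,B4}: {B0} ∩ {B0,B1,B3} ∩ {B0,B1,B2,B4} = {B0}; idom=B0
  B7: preds {B4,B6}: {B0,B1,B2,B4} ∩ {B0,B1,B2,B4,B6} = {B0,B1,B2,B4}; idom=B4
  B8: preds {B6,B7}: {B0,B1,B2,B4,B6} ∩ {B0,B1,B2,B4,B7} = {B0,B1,B2,B4}; idom=B4

Frontier:
  B5←B0: walk · to B0
  B5←B3: walk B3→B1 to B0
  B5←B4: walk B4→B2→B1 to B0
  B7←B4: walk · to B4
  B7←B6: walk B6 to B4
  B8←B6: walk B6 to B4
  B8←B7: walk B7 to B4
  B0 → ∅
  B1 → {B5}
  B2 → {B5}
  B3 → {B5}
  B4 → {B5}
  B5 → ∅
  B6 → {B7,B8}
  B7 → {B8}
  B8 → ∅

DF(B6) = ["B7", "B8"]

Answer: ["B7", "B8"]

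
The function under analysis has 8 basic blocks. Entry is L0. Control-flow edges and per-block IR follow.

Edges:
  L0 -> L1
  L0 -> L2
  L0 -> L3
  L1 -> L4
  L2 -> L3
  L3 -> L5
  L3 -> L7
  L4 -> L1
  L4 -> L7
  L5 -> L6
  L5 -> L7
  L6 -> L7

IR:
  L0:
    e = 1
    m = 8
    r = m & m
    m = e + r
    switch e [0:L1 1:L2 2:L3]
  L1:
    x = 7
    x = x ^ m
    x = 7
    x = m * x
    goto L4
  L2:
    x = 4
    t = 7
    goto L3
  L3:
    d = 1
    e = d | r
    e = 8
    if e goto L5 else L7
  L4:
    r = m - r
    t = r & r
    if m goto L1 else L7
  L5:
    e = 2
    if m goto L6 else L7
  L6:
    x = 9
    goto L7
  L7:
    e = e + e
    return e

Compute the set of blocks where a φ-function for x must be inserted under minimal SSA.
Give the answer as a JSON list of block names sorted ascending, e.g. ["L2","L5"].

idom tree: L1←L0 L2←L0 L3←L0 L4←L1 L5←L3 L6←L5 L7←L0
Dom at joins:
  L1: preds {L0,L4}: {L0} ∩ {L0,L1,L4} = {L0}; idom=L0
  L3: preds {L0,L2}: {L0} ∩ {L0,L2} = {L0}; idom=L0
  L7: preds {L3,L4,L5,L6}: {L0,L3} ∩ {L0,L1,L4} ∩ {L0,L3,L5} ∩ {L0,L3,L5,L6} = {L0}; idom=L0

Frontier:
  join L1 pred L0: · stop@L0
  join L1 pred L4: L4→L1 stop@L0
  join L3 pred L0: · stop@L0
  join L3 pred L2: L2 stop@L0
  join L7 pred L3: L3 stop@L0
  join L7 pred L4: L4→L1 stop@L0
  join L7 pred L5: L5→L3 stop@L0
  join L7 pred L6: L6→L5→L3 stop@L0
  L0 → ∅
  L1 → {L1,L7}
  L2 → {L3}
  L3 → {L7}
  L4 → {L1,L7}
  L5 → {L7}
  L6 → {L7}
  L7 → ∅

φ for x: defs {L1,L2,L6}
  DF⁺ = {L1,L3,L7}

Answer: ["L1", "L3", "L7"]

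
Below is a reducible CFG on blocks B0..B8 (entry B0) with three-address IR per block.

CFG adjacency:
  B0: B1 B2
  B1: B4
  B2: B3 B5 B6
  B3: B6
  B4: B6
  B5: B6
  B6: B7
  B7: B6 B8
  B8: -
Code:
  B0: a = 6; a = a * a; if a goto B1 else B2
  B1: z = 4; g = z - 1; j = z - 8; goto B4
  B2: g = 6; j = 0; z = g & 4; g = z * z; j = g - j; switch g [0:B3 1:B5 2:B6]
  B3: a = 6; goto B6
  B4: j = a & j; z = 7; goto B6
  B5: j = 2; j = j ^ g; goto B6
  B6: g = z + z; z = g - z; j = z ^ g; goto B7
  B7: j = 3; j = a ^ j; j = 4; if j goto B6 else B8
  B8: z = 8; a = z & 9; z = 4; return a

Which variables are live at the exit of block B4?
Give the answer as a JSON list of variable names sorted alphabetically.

Answer: ["a", "z"]

Derivation:
def/use:
  B0: {a} / ∅
  B1: {g,j,z} / ∅
  B2: {g,j,z} / ∅
  B3: {a} / ∅
  B4: {j,z} / {a,j}
  B5: {j} / {g}
  B6: {g,j,z} / {z}
  B7: {j} / {a}
  B8: {a,z} / ∅

Live sets:
  B0: in=∅ out={a}
  B1: in={a} out={a,j}
  B2: in={a} out={a,g,z}
  B3: in={z} out={a,z}
  B4: in={a,j} out={a,z}
  B5: in={a,g,z} out={a,z}
  B6: in={a,z} out={a,z}
  B7: in={a,z} out={a,z}
  B8: in=∅ out=∅

live-out(B4) = ["a", "z"]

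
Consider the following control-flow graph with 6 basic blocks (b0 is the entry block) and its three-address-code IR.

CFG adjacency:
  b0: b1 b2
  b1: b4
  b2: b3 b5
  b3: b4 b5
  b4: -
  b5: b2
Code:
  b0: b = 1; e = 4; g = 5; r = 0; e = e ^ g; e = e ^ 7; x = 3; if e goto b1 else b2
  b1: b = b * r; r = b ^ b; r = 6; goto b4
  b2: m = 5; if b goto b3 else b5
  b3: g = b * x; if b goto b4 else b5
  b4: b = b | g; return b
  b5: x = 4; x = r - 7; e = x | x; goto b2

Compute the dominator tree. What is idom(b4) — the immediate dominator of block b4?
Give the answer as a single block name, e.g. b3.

idom tree: b1←b0 b2←b0 b3←b2 b4←b0 b5←b2
Join-block Dom:
  b2: preds {b0,b5}: {b0} ∩ {b0,b2,b5} = {b0}; idom=b0
  b4: preds {b1,b3}: {b0,b1} ∩ {b0,b2,b3} = {b0}; idom=b0
  b5: preds {b2,b3}: {b0,b2} ∩ {b0,b2,b3} = {b0,b2}; idom=b2

idom(b4) = b0

Answer: b0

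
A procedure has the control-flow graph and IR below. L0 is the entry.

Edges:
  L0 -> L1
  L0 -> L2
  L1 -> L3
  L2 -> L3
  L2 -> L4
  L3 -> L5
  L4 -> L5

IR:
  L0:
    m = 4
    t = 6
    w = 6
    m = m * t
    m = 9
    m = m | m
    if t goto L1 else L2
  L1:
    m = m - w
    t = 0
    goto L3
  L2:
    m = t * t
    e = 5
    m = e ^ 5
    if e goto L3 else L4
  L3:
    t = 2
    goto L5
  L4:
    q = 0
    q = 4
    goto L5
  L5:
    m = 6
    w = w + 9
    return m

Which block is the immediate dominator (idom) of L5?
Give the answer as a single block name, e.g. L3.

Answer: L0

Analysis:
idom tree: L1←L0 L2←L0 L3←L0 L4←L2 L5←L0
Dom at joins:
  L3: preds {L1,L2}: {L0,L1} ∩ {L0,L2} = {L0}; idom=L0
  L5: preds {L3,L4}: {L0,L3} ∩ {L0,L2,L4} = {L0}; idom=L0

idom(L5) = L0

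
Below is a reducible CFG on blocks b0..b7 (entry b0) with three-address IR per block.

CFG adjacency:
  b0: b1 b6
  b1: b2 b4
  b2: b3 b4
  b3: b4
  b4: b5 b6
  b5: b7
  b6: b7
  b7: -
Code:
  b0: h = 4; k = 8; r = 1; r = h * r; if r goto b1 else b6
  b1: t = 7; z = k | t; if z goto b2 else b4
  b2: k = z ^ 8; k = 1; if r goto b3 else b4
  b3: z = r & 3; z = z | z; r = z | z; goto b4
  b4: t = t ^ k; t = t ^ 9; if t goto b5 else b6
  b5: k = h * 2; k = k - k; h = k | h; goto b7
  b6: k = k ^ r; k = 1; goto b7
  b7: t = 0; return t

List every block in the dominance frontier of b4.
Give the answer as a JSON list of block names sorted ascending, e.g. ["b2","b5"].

idom tree: b1←b0 b2←b1 b3←b2 b4←b1 b5←b4 b6←b0 b7←b0
Dom∩ at merges:
  b4: preds {b1,b2,b3}: {b0,b1} ∩ {b0,b1,b2} ∩ {b0,b1,b2,b3} = {b0,b1}; idom=b1
  b6: preds {b0,b4}: {b0} ∩ {b0,b1,b4} = {b0}; idom=b0
  b7: preds {b5,b6}: {b0,b1,b4,b5} ∩ {b0,b6} = {b0}; idom=b0

DF derivation:
  b4←b1: walk · to b1
  b4←b2: walk b2 to b1
  b4←b3: walk b3→b2 to b1
  b6←b0: walk · to b0
  b6←b4: walk b4→b1 to b0
  b7←b5: walk b5→b4→b1 to b0
  b7←b6: walk b6 to b0
  b0 → ∅
  b1 → {b6,b7}
  b2 → {b4}
  b3 → {b4}
  b4 → {b6,b7}
  b5 → {b7}
  b6 → {b7}
  b7 → ∅

DF(b4) = ["b6", "b7"]

Answer: ["b6", "b7"]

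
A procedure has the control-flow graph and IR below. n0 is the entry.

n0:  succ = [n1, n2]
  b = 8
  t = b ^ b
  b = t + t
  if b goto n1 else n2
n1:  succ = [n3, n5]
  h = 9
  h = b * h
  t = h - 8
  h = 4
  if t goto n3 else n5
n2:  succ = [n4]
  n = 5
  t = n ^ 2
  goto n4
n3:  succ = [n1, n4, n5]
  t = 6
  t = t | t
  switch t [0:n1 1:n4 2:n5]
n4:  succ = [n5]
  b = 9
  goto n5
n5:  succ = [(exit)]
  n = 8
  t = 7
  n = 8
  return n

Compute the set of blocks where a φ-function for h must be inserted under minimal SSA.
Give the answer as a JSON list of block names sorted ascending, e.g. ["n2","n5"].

Answer: ["n1", "n4", "n5"]

Analysis:
idom tree: n1←n0 n2←n0 n3←n1 n4←n0 n5←n0
Join-block Dom:
  n1: preds {n0,n3}: {n0} ∩ {n0,n1,n3} = {n0}; idom=n0
  n4: preds {n2,n3}: {n0,n2} ∩ {n0,n1,n3} = {n0}; idom=n0
  n5: preds {n1,n3,n4}: {n0,n1} ∩ {n0,n1,n3} ∩ {n0,n4} = {n0}; idom=n0

Frontier:
  join n1 pred n0: · stop@n0
  join n1 pred n3: n3→n1 stop@n0
  join n4 pred n2: n2 stop@n0
  join n4 pred n3: n3→n1 stop@n0
  join n5 pred n1: n1 stop@n0
  join n5 pred n3: n3→n1 stop@n0
  join n5 pred n4: n4 stop@n0
  DF(n0)=∅
  DF(n1)={n1,n4,n5}
  DF(n2)={n4}
  DF(n3)={n1,n4,n5}
  DF(n4)={n5}
  DF(n5)=∅

φ for h: defs {n1}
  DF⁺ = {n1,n4,n5}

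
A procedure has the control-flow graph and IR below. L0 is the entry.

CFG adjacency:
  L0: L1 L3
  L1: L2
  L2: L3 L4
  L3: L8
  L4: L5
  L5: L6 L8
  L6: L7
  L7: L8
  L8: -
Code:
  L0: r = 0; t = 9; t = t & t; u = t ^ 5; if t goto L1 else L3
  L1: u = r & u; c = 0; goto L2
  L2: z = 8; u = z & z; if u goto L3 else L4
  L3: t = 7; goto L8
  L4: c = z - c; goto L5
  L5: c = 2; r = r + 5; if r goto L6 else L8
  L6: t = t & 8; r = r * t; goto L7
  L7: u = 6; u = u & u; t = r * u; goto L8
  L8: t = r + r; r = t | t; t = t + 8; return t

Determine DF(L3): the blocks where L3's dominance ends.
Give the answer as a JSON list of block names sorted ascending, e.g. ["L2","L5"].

idom tree: L1←L0 L2←L1 L3←L0 L4←L2 L5←L4 L6←L5 L7←L6 L8←L0
Dom∩ at merges:
  L3: preds {L0,L2}: {L0} ∩ {L0,L1,L2} = {L0}; idom=L0
  L8: preds {L3,L5,L7}: {L0,L3} ∩ {L0,L1,L2,L4,L5} ∩ {L0,L1,L2,L4,L5,L6,L7} = {L0}; idom=L0

DF walk-up:
  L3←L0: walk · to L0
  L3←L2: walk L2→L1 to L0
  L8←L3: walk L3 to L0
  L8←L5: walk L5→L4→L2→L1 to L0
  L8←L7: walk L7→L6→L5→L4→L2→L1 to L0
  L0 → ∅
  L1 → {L3,L8}
  L2 → {L3,L8}
  L3 → {L8}
  L4 → {L8}
  L5 → {L8}
  L6 → {L8}
  L7 → {L8}
  L8 → ∅

DF(L3) = ["L8"]

Answer: ["L8"]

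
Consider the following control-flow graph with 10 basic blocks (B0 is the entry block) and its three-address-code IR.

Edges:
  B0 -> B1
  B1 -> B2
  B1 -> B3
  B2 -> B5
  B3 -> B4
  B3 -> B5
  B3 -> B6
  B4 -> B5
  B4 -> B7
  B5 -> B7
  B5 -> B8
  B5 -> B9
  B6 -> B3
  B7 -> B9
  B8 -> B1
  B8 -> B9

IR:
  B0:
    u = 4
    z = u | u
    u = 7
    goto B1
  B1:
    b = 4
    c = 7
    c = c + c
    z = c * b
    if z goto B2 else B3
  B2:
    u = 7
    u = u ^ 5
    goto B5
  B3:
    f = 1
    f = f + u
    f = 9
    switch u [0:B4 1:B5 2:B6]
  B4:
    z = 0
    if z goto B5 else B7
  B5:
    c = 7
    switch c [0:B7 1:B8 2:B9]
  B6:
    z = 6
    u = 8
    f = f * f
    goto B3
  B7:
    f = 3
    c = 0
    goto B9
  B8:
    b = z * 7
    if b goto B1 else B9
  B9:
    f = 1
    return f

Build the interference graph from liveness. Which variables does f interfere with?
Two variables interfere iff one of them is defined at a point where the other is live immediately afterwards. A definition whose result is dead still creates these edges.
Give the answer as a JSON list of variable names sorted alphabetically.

Block summaries:
  B0: def={u,z} ue=∅
  B1: def={b,c,z} ue=∅
  B2: def={u} ue=∅
  B3: def={f} ue={u}
  B4: def={z} ue=∅
  B5: def={c} ue=∅
  B6: def={f,u,z} ue={f}
  B7: def={c,f} ue=∅
  B8: def={b} ue={z}
  B9: def={f} ue=∅

Backward fixpoint:
  B0 li=∅ lo={u}
  B1 li={u} lo={u,z}
  B2 li={z} lo={u,z}
  B3 li={u,z} lo={f,u,z}
  B4 li={u} lo={u,z}
  B5 li={u,z} lo={u,z}
  B6 li={f} lo={u,z}
  B7 li=∅ lo=∅
  B8 li={u,z} lo={u}
  B9 li=∅ lo=∅

Interfere edges:
  b↔{c,u}
  c↔{b,u,z}
  f↔{u,z}
  u↔{b,c,f,z}
  z↔{c,f,u}

N(f) = ["u", "z"]

Answer: ["u", "z"]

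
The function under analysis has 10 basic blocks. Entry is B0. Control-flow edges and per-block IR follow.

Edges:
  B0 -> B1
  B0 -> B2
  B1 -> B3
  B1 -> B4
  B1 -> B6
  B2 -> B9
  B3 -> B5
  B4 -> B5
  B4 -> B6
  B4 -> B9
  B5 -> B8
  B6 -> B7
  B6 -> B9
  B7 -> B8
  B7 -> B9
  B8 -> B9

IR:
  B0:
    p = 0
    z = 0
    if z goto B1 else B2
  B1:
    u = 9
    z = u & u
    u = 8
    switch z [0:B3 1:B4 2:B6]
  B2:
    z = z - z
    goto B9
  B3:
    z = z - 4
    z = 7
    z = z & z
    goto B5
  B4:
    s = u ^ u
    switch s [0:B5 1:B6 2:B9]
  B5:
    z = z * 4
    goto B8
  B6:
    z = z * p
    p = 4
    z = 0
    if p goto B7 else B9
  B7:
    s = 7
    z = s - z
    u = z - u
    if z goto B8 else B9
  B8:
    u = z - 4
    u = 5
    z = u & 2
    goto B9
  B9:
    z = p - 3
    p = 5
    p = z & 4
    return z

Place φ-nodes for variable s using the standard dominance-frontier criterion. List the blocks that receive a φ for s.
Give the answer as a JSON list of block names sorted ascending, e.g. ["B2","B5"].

idom tree: B1←B0 B2←B0 B3←B1 B4←B1 B5←B1 B6←B1 B7←B6 B8←B1 B9←B0
Join-block Dom:
  B5: preds {B3,B4}: {B0,B1,B3} ∩ {B0,B1,B4} = {B0,B1}; idom=B1
  B6: preds {B1,B4}: {B0,B1} ∩ {B0,B1,B4} = {B0,B1}; idom=B1
  B8: preds {B5,B7}: {B0,B1,B5} ∩ {B0,B1,B6,B7} = {B0,B1}; idom=B1
  B9: preds {B2,B4,B6,B7,B8}: {B0,B2} ∩ {B0,B1,B4} ∩ {B0,B1,B6} ∩ {B0,B1,B6,B7} ∩ {B0,B1,B8} = {B0}; idom=B0

Frontier:
  B5←B3: walk B3 to B1
  B5←B4: walk B4 to B1
  B6←B1: walk · to B1
  B6←B4: walk B4 to B1
  B8←B5: walk B5 to B1
  B8←B7: walk B7→B6 to B1
  B9←B2: walk B2 to B0
  B9←B4: walk B4→B1 to B0
  B9←B6: walk B6→B1 to B0
  B9←B7: walk B7→B6→B1 to B0
  B9←B8: walk B8→B1 to B0
  B0: DF=∅
  B1: DF={B9}
  B2: DF={B9}
  B3: DF={B5}
  B4: DF={B5,B6,B9}
  B5: DF={B8}
  B6: DF={B8,B9}
  B7: DF={B8,B9}
  B8: DF={B9}
  B9: DF=∅

φ for s: defs {B4,B7}
  DF⁺ = {B5,B6,B8,B9}

Answer: ["B5", "B6", "B8", "B9"]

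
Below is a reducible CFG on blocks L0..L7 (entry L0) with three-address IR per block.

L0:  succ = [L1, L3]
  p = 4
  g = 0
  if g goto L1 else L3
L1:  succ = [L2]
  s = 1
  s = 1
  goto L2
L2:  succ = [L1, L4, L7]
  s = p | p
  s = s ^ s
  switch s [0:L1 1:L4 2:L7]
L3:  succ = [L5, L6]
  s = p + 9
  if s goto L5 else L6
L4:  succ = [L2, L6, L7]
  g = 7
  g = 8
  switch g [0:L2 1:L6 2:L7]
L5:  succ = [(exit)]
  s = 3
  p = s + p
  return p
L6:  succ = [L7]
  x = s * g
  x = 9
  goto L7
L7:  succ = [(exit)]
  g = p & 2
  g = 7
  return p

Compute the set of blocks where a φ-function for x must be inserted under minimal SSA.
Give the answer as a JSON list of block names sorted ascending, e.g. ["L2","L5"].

Answer: ["L7"]

Analysis:
idom tree: L1←L0 L2←L1 L3←L0 L4←L2 L5←L3 L6←L0 L7←L0
Dom∩ at merges:
  L1: preds {L0,L2}: {L0} ∩ {L0,L1,L2} = {L0}; idom=L0
  L2: preds {L1,L4}: {L0,L1} ∩ {L0,L1,L2,L4} = {L0,L1}; idom=L1
  L6: preds {L3,L4}: {L0,L3} ∩ {L0,L1,L2,L4} = {L0}; idom=L0
  L7: preds {L2,L4,L6}: {L0,L1,L2} ∩ {L0,L1,L2,L4} ∩ {L0,L6} = {L0}; idom=L0

DF derivation:
  join L1 pred L0: · stop@L0
  join L1 pred L2: L2→L1 stop@L0
  join L2 pred L1: · stop@L1
  join L2 pred L4: L4→L2 stop@L1
  join L6 pred L3: L3 stop@L0
  join L6 pred L4: L4→L2→L1 stop@L0
  join L7 pred L2: L2→L1 stop@L0
  join L7 pred L4: L4→L2→L1 stop@L0
  join L7 pred L6: L6 stop@L0
  L0 → ∅
  L1 → {L1,L6,L7}
  L2 → {L1,L2,L6,L7}
  L3 → {L6}
  L4 → {L2,L6,L7}
  L5 → ∅
  L6 → {L7}
  L7 → ∅

φ for x: defs {L6}
  DF⁺ = {L7}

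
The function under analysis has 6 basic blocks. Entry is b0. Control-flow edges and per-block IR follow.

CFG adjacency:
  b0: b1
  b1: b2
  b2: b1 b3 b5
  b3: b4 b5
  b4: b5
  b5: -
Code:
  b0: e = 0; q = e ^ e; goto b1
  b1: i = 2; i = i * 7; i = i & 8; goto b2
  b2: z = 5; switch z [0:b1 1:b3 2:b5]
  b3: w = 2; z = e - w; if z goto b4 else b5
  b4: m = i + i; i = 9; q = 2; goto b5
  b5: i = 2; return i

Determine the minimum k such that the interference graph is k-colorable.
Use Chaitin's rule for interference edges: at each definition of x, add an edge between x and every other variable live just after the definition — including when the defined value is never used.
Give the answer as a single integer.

Block summaries:
  b0: {e,q} / ∅
  b1: {i} / ∅
  b2: {z} / ∅
  b3: {w,z} / {e}
  b4: {i,m,q} / {i}
  b5: {i} / ∅

Liveness:
  b0: in=∅ out={e}
  b1: in={e} out={e,i}
  b2: in={e,i} out={e,i}
  b3: in={e,i} out={i}
  b4: in={i} out=∅
  b5: in=∅ out=∅

Interfere edges:
  e: {i,q,w,z}
  i: {e,w,z}
  m: ∅
  q: {e}
  w: {e,i}
  z: {e,i}

Registers:
  clique {e,i,w} ⇒ need ≥ 3
  assign e→c0 i→c1 m→c0 q→c1 w→c2 z→c2 — no edge inside a register ⇒ χ ≤ 3
  χ = 3

Answer: 3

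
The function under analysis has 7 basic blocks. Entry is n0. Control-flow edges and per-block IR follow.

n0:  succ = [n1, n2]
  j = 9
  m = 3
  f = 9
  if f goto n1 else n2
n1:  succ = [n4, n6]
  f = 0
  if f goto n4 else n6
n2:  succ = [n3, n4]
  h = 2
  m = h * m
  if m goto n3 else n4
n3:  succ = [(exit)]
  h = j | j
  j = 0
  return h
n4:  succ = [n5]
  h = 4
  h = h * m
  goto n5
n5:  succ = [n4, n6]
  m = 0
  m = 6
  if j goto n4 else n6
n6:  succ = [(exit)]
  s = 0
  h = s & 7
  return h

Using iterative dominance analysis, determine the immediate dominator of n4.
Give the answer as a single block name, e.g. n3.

Answer: n0

Analysis:
idom tree: n1←n0 n2←n0 n3←n2 n4←n0 n5←n4 n6←n0
Dom at joins:
  n4: preds {n1,n2,n5}: {n0,n1} ∩ {n0,n2} ∩ {n0,n4,n5} = {n0}; idom=n0
  n6: preds {n1,n5}: {n0,n1} ∩ {n0,n4,n5} = {n0}; idom=n0

idom(n4) = n0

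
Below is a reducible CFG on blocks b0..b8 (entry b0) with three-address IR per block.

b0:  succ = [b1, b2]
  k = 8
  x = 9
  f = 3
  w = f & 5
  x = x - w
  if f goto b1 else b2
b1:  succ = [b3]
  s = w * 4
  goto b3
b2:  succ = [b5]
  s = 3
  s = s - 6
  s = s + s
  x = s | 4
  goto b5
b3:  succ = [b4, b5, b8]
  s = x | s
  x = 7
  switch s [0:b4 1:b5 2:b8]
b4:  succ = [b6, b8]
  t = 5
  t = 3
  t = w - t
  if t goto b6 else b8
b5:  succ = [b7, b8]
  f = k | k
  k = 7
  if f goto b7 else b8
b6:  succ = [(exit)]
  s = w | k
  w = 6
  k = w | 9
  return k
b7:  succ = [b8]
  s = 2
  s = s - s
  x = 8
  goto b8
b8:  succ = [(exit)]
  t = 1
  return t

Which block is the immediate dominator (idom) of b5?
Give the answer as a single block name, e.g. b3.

idom tree: b1←b0 b2←b0 b3←b1 b4←b3 b5←b0 b6←b4 b7←b5 b8←b0
Dom at joins:
  b5: preds {b2,b3}: {b0,b2} ∩ {b0,b1,b3} = {b0}; idom=b0
  b8: preds {b3,b4,b5,b7}: {b0,b1,b3} ∩ {b0,b1,b3,b4} ∩ {b0,b5} ∩ {b0,b5,b7} = {b0}; idom=b0

idom(b5) = b0

Answer: b0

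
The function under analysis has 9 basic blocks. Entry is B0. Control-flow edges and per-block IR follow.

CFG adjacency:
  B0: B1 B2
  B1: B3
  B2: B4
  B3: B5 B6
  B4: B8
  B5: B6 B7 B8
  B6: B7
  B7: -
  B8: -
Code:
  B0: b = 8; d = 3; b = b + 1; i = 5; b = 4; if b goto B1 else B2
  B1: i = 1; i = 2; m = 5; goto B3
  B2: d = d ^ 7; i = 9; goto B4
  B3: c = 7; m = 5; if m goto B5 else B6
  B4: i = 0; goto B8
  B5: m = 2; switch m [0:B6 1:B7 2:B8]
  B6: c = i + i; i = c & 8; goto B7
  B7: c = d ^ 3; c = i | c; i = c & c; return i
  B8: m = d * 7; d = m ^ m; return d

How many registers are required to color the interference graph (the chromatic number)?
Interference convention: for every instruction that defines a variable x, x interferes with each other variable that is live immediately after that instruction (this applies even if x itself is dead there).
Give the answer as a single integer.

Block summaries:
  B0 def {b,d,i} use ∅
  B1 def {i,m} use ∅
  B2 def {d,i} use {d}
  B3 def {c,m} use ∅
  B4 def {i} use ∅
  B5 def {m} use ∅
  B6 def {c,i} use {i}
  B7 def {c,i} use {d,i}
  B8 def {d,m} use {d}

Liveness:
  B0 li=∅ lo={d}
  B1 li={d} lo={d,i}
  B2 li={d} lo={d}
  B3 li={d,i} lo={d,i}
  B4 li={d} lo={d}
  B5 li={d,i} lo={d,i}
  B6 li={d,i} lo={d,i}
  B7 li={d,i} lo=∅
  B8 li={d} lo=∅

Interference:
  b↔{d}
  c↔{d,i}
  d↔{b,c,i,m}
  i↔{c,d,m}
  m↔{d,i}

Colouring:
  clique {c,d,i} ⇒ need ≥ 3
  assign b→R1 c→R2 d→R0 i→R1 m→R2 — no edge inside a register ⇒ χ ≤ 3
  χ = 3

Answer: 3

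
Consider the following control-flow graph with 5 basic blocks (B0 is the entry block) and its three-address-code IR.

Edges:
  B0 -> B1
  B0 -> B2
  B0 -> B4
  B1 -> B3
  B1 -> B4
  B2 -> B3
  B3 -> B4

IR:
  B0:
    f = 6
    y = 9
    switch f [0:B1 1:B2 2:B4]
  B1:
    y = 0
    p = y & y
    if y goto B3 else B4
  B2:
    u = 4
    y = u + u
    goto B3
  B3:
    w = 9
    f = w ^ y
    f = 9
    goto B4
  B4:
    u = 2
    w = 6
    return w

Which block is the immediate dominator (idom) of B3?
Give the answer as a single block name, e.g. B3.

Answer: B0

Derivation:
idom tree: B1←B0 B2←B0 B3←B0 B4←B0
Dom at joins:
  B3: preds {B1,B2}: {B0,B1} ∩ {B0,B2} = {B0}; idom=B0
  B4: preds {B0,B1,B3}: {B0} ∩ {B0,B1} ∩ {B0,B3} = {B0}; idom=B0

idom(B3) = B0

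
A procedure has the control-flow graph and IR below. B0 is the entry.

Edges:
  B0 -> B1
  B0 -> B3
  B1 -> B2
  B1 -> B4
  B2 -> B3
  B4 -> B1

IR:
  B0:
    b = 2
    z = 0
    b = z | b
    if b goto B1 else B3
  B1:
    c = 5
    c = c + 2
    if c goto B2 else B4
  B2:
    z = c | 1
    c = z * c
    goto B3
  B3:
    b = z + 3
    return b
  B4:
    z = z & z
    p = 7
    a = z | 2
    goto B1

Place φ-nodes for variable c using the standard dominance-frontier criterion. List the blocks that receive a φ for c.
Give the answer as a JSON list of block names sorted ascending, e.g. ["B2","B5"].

idom tree: B1←B0 B2←B1 B3←B0 B4←B1
Join-block Dom:
  B1: preds {B0,B4}: {B0} ∩ {B0,B1,B4} = {B0}; idom=B0
  B3: preds {B0,B2}: {B0} ∩ {B0,B1,B2} = {B0}; idom=B0

Frontier:
  join B1 pred B0: · stop@B0
  join B1 pred B4: B4→B1 stop@B0
  join B3 pred B0: · stop@B0
  join B3 pred B2: B2→B1 stop@B0
  B0 → ∅
  B1 → {B1,B3}
  B2 → {B3}
  B3 → ∅
  B4 → {B1}

φ for c: defs {B1,B2}
  DF⁺ = {B1,B3}

Answer: ["B1", "B3"]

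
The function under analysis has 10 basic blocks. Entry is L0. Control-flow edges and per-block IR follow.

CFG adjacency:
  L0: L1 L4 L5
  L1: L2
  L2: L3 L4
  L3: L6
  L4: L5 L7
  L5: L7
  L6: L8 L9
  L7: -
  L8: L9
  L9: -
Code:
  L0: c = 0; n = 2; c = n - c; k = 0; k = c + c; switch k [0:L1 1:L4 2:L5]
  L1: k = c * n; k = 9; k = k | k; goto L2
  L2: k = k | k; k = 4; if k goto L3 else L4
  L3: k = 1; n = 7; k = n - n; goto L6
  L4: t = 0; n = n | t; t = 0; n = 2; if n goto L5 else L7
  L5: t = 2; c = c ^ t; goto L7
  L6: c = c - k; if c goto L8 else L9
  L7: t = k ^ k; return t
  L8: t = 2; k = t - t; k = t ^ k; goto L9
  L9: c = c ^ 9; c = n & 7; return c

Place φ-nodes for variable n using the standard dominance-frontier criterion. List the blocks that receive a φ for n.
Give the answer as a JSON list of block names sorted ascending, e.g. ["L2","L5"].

idom tree: L1←L0 L2←L1 L3←L2 L4←L0 L5←L0 L6←L3 L7←L0 L8←L6 L9←L6
Dom at joins:
  L4: preds {L0,L2}: {L0} ∩ {L0,L1,L2} = {L0}; idom=L0
  L5: preds {L0,L4}: {L0} ∩ {L0,L4} = {L0}; idom=L0
  L7: preds {L4,L5}: {L0,L4} ∩ {L0,L5} = {L0}; idom=L0
  L9: preds {L6,L8}: {L0,L1,L2,L3,L6} ∩ {L0,L1,L2,L3,L6,L8} = {L0,L1,L2,L3,L6}; idom=L6

DF derivation:
  L4←L0: walk · to L0
  L4←L2: walk L2→L1 to L0
  L5←L0: walk · to L0
  L5←L4: walk L4 to L0
  L7←L4: walk L4 to L0
  L7←L5: walk L5 to L0
  L9←L6: walk · to L6
  L9←L8: walk L8 to L6
  L0: DF=∅
  L1: DF={L4}
  L2: DF={L4}
  L3: DF=∅
  L4: DF={L5,L7}
  L5: DF={L7}
  L6: DF=∅
  L7: DF=∅
  L8: DF={L9}
  L9: DF=∅

φ for n: defs {L0,L3,L4}
  DF⁺ = {L5,L7}

Answer: ["L5", "L7"]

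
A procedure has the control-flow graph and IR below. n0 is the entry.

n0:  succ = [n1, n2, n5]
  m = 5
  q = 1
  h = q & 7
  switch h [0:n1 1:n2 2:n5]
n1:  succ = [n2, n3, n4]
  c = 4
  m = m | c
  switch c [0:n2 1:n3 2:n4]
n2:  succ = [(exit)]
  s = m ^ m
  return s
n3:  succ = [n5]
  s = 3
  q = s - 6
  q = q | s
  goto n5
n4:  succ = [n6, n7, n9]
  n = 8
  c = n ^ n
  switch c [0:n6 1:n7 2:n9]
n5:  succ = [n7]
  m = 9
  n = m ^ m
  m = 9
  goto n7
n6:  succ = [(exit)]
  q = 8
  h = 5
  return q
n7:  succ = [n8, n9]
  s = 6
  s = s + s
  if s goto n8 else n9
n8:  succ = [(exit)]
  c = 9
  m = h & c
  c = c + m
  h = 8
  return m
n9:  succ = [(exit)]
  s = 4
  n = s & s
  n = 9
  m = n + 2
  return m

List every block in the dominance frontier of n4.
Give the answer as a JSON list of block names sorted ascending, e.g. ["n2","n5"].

Answer: ["n7", "n9"]

Analysis:
idom tree: n1←n0 n2←n0 n3←n1 n4←n1 n5←n0 n6←n4 n7←n0 n8←n7 n9←n0
Join-block Dom:
  n2: preds {n0,n1}: {n0} ∩ {n0,n1} = {n0}; idom=n0
  n5: preds {n0,n3}: {n0} ∩ {n0,n1,n3} = {n0}; idom=n0
  n7: preds {n4,n5}: {n0,n1,n4} ∩ {n0,n5} = {n0}; idom=n0
  n9: preds {n4,n7}: {n0,n1,n4} ∩ {n0,n7} = {n0}; idom=n0

DF walk-up:
  join n2 pred n0: · stop@n0
  join n2 pred n1: n1 stop@n0
  join n5 pred n0: · stop@n0
  join n5 pred n3: n3→n1 stop@n0
  join n7 pred n4: n4→n1 stop@n0
  join n7 pred n5: n5 stop@n0
  join n9 pred n4: n4→n1 stop@n0
  join n9 pred n7: n7 stop@n0
  n0: DF=∅
  n1: DF={n2,n5,n7,n9}
  n2: DF=∅
  n3: DF={n5}
  n4: DF={n7,n9}
  n5: DF={n7}
  n6: DF=∅
  n7: DF={n9}
  n8: DF=∅
  n9: DF=∅

DF(n4) = ["n7", "n9"]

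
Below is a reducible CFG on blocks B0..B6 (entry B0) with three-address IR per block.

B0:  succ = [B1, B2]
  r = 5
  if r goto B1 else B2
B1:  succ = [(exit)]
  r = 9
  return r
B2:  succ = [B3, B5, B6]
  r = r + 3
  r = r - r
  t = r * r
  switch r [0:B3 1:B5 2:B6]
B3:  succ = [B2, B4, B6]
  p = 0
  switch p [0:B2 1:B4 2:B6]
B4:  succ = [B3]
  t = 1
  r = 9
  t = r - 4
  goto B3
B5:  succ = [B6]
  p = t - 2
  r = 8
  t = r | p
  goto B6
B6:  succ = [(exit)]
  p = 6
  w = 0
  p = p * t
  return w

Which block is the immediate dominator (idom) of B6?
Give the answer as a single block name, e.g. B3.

Answer: B2

Analysis:
idom tree: B1←B0 B2←B0 B3←B2 B4←B3 B5←B2 B6←B2
Dom at joins:
  B2: preds {B0,B3}: {B0} ∩ {B0,B2,B3} = {B0}; idom=B0
  B3: preds {B2,B4}: {B0,B2} ∩ {B0,B2,B3,B4} = {B0,B2}; idom=B2
  B6: preds {B2,B3,B5}: {B0,B2} ∩ {B0,B2,B3} ∩ {B0,B2,B5} = {B0,B2}; idom=B2

idom(B6) = B2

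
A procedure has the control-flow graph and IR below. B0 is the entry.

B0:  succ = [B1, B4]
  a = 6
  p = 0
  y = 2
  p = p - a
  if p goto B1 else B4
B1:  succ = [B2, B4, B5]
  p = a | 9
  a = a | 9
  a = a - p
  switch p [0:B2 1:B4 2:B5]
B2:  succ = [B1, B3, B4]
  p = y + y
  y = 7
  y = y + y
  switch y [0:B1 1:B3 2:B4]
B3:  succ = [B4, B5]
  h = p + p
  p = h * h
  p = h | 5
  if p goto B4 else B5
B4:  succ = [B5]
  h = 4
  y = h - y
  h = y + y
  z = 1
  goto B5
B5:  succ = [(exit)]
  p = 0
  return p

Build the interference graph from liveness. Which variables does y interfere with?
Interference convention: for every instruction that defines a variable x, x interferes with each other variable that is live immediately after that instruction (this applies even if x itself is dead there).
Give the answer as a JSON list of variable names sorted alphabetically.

Answer: ["a", "h", "p"]

Derivation:
Per-block:
  B0 def {a,p,y} use ∅
  B1 def {a,p} use {a}
  B2 def {p,y} use {y}
  B3 def {h,p} use {p}
  B4 def {h,y,z} use {y}
  B5 def {p} use ∅

Live sets:
  B0 li=∅ lo={a,y}
  B1 li={a,y} lo={a,y}
  B2 li={a,y} lo={a,p,y}
  B3 li={p,y} lo={y}
  B4 li={y} lo=∅
  B5 li=∅ lo=∅

Interfere edges:
  a↔{p,y}
  h↔{p,y}
  p↔{a,h,y}
  y↔{a,h,p}
  z↔∅

N(y) = ["a", "h", "p"]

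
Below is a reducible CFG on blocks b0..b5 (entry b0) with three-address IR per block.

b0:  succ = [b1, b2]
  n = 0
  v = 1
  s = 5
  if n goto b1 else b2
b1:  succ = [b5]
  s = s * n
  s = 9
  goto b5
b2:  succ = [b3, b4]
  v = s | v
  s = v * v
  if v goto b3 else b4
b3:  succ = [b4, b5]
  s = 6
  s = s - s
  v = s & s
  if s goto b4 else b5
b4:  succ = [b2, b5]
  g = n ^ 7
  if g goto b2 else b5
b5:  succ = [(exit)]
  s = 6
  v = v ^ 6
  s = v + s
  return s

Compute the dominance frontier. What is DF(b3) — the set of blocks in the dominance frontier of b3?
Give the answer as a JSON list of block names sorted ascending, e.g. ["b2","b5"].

idom tree: b1←b0 b2←b0 b3←b2 b4←b2 b5←b0
Dom at joins:
  b2: preds {b0,b4}: {b0} ∩ {b0,b2,b4} = {b0}; idom=b0
  b4: preds {b2,b3}: {b0,b2} ∩ {b0,b2,b3} = {b0,b2}; idom=b2
  b5: preds {b1,b3,b4}: {b0,b1} ∩ {b0,b2,b3} ∩ {b0,b2,b4} = {b0}; idom=b0

Frontier:
  b2←b0: walk · to b0
  b2←b4: walk b4→b2 to b0
  b4←b2: walk · to b2
  b4←b3: walk b3 to b2
  b5←b1: walk b1 to b0
  b5←b3: walk b3→b2 to b0
  b5←b4: walk b4→b2 to b0
  b0 → ∅
  b1 → {b5}
  b2 → {b2,b5}
  b3 → {b4,b5}
  b4 → {b2,b5}
  b5 → ∅

DF(b3) = ["b4", "b5"]

Answer: ["b4", "b5"]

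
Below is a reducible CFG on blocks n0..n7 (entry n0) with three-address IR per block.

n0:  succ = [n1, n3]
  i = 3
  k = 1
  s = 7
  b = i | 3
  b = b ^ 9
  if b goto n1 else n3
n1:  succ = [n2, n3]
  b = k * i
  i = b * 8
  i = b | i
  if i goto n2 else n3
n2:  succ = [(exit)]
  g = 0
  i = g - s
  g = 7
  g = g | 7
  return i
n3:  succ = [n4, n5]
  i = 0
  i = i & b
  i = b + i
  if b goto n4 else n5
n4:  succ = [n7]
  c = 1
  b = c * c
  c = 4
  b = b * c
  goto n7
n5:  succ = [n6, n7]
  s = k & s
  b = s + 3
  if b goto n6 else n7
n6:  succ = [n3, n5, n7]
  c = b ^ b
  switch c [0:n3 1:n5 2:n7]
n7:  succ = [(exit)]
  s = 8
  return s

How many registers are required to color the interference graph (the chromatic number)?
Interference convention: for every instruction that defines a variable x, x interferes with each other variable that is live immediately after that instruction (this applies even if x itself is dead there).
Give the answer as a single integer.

Answer: 4

Derivation:
Per-block:
  n0: {b,i,k,s} / ∅
  n1: {b,i} / {i,k}
  n2: {g,i} / {s}
  n3: {i} / {b}
  n4: {b,c} / ∅
  n5: {b,s} / {k,s}
  n6: {c} / {b}
  n7: {s} / ∅

Backward fixpoint:
  n0 li=∅ lo={b,i,k,s}
  n1 li={i,k,s} lo={b,k,s}
  n2 li={s} lo=∅
  n3 li={b,k,s} lo={k,s}
  n4 li=∅ lo=∅
  n5 li={k,s} lo={b,k,s}
  n6 li={b,k,s} lo={b,k,s}
  n7 li=∅ lo=∅

Interfere edges:
  b: {c,i,k,s}
  c: {b,k,s}
  g: {i,s}
  i: {b,g,k,s}
  k: {b,c,i,s}
  s: {b,c,g,i,k}

Chromatic number:
  {b,c,k,s} pairwise interfere (4-clique) ⇒ χ ≥ 4
  assign b→r1 c→r2 g→r1 i→r2 k→r3 s→r0 — no edge inside a register ⇒ χ ≤ 4
  χ = 4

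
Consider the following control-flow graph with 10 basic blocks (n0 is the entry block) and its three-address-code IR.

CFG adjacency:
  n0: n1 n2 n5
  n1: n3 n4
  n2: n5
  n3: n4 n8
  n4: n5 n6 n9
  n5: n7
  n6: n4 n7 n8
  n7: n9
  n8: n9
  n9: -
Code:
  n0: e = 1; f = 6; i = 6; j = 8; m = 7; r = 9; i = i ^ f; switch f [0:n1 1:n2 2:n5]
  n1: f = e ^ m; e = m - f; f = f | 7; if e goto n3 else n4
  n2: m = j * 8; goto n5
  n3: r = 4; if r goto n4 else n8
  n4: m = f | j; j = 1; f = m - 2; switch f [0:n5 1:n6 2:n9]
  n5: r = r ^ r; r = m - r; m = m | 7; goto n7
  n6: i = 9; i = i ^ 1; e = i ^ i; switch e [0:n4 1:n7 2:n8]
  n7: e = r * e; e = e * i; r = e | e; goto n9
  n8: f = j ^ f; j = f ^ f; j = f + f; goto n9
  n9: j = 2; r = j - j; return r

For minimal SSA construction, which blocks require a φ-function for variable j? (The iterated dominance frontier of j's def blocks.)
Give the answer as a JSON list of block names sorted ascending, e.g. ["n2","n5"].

idom tree: n1←n0 n2←n0 n3←n1 n4←n1 n5←n0 n6←n4 n7←n0 n8←n1 n9←n0
Dom at joins:
  n4: preds {n1,n3,n6}: {n0,n1} ∩ {n0,n1,n3} ∩ {n0,n1,n4,n6} = {n0,n1}; idom=n1
  n5: preds {n0,n2,n4}: {n0} ∩ {n0,n2} ∩ {n0,n1,n4} = {n0}; idom=n0
  n7: preds {n5,n6}: {n0,n5} ∩ {n0,n1,n4,n6} = {n0}; idom=n0
  n8: preds {n3,n6}: {n0,n1,n3} ∩ {n0,n1,n4,n6} = {n0,n1}; idom=n1
  n9: preds {n4,n7,n8}: {n0,n1,n4} ∩ {n0,n7} ∩ {n0,n1,n8} = {n0}; idom=n0

Frontier:
  n4←n1: walk · to n1
  n4←n3: walk n3 to n1
  n4←n6: walk n6→n4 to n1
  n5←n0: walk · to n0
  n5←n2: walk n2 to n0
  n5←n4: walk n4→n1 to n0
  n7←n5: walk n5 to n0
  n7←n6: walk n6→n4→n1 to n0
  n8←n3: walk n3 to n1
  n8←n6: walk n6→n4 to n1
  n9←n4: walk n4→n1 to n0
  n9←n7: walk n7 to n0
  n9←n8: walk n8→n1 to n0
  n0 → ∅
  n1 → {n5,n7,n9}
  n2 → {n5}
  n3 → {n4,n8}
  n4 → {n4,n5,n7,n8,n9}
  n5 → {n7}
  n6 → {n4,n7,n8}
  n7 → {n9}
  n8 → {n9}
  n9 → ∅

φ for j: defs {n0,n4,n8,n9}
  DF⁺ = {n4,n5,n7,n8,n9}

Answer: ["n4", "n5", "n7", "n8", "n9"]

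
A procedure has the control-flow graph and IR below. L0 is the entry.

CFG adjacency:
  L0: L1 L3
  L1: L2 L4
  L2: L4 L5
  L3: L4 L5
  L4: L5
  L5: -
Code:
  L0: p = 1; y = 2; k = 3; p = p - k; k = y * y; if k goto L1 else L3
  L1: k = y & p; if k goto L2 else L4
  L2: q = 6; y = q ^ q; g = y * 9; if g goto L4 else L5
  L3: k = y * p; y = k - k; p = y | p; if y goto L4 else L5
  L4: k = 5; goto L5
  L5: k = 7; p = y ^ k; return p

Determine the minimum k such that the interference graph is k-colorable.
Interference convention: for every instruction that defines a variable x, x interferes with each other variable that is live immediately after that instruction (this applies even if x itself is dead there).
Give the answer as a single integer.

Per-block:
  L0: {k,p,y} / ∅
  L1: {k} / {p,y}
  L2: {g,q,y} / ∅
  L3: {k,p,y} / {p,y}
  L4: {k} / ∅
  L5: {k,p} / {y}

Liveness:
  L0: in=∅ out={p,y}
  L1: in={p,y} out={y}
  L2: in=∅ out={y}
  L3: in={p,y} out={y}
  L4: in={y} out={y}
  L5: in={y} out=∅

Conflict graph:
  g — {y}
  k — {p,y}
  p — {k,y}
  q — ∅
  y — {g,k,p}

Chromatic number:
  clique {k,p,y} ⇒ need ≥ 3
  3-colouring: r0={q,y}  r1={g,k}  r2={p}
  χ = 3

Answer: 3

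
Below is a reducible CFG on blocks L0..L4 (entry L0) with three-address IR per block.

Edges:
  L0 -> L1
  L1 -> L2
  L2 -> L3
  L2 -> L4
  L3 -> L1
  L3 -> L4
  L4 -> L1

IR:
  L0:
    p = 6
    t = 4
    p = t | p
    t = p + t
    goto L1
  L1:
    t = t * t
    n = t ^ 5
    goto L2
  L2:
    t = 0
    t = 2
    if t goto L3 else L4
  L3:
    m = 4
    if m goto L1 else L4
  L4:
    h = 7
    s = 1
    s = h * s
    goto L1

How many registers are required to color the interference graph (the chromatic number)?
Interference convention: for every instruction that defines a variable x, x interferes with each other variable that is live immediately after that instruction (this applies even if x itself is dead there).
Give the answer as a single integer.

def/use:
  L0: def={p,t} ue=∅
  L1: def={n,t} ue={t}
  L2: def={t} ue=∅
  L3: def={m} ue=∅
  L4: def={h,s} ue=∅

Live sets:
  live L0: ∅→{t}
  live L1: {t}→∅
  live L2: ∅→{t}
  live L3: {t}→{t}
  live L4: {t}→{t}

Interfere edges:
  h — {s,t}
  m — {t}
  n — ∅
  p — {t}
  s — {h,t}
  t — {h,m,p,s}

Registers:
  {h,s,t} pairwise interfere (3-clique) ⇒ χ ≥ 3
  3-colouring: r0={n,t}  r1={h,m,p}  r2={s}
  χ = 3

Answer: 3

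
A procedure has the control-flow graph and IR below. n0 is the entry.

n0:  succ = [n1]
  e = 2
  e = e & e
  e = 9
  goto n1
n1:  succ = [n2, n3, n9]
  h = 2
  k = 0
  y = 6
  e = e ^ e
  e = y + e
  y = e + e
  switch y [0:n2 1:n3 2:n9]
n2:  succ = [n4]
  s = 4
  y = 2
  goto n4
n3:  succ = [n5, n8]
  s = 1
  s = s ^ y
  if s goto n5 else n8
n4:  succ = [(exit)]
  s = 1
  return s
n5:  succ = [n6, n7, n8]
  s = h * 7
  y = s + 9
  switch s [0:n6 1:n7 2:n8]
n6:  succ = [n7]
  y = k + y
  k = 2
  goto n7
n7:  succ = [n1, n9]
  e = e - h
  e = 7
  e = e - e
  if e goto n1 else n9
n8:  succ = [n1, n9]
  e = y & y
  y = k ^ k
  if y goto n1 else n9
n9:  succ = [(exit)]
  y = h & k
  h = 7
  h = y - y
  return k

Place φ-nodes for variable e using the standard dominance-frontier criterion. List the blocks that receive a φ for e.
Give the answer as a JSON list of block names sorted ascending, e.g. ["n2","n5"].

idom tree: n1←n0 n2←n1 n3←n1 n4←n2 n5←n3 n6←n5 n7←n5 n8←n3 n9←n1
Dom at joins:
  n1: preds {n0,n7,n8}: {n0} ∩ {n0,n1,n3,n5,n7} ∩ {n0,n1,n3,n8} = {n0}; idom=n0
  n7: preds {n5,n6}: {n0,n1,n3,n5} ∩ {n0,n1,n3,n5,n6} = {n0,n1,n3,n5}; idom=n5
  n8: preds {n3,n5}: {n0,n1,n3} ∩ {n0,n1,n3,n5} = {n0,n1,n3}; idom=n3
  n9: preds {n1,n7,n8}: {n0,n1} ∩ {n0,n1,n3,n5,n7} ∩ {n0,n1,n3,n8} = {n0,n1}; idom=n1

Frontier:
  n1←n0: walk · to n0
  n1←n7: walk n7→n5→n3→n1 to n0
  n1←n8: walk n8→n3→n1 to n0
  n7←n5: walk · to n5
  n7←n6: walk n6 to n5
  n8←n3: walk · to n3
  n8←n5: walk n5 to n3
  n9←n1: walk · to n1
  n9←n7: walk n7→n5→n3 to n1
  n9←n8: walk n8→n3 to n1
  n0: DF=∅
  n1: DF={n1}
  n2: DF=∅
  n3: DF={n1,n9}
  n4: DF=∅
  n5: DF={n1,n8,n9}
  n6: DF={n7}
  n7: DF={n1,n9}
  n8: DF={n1,n9}
  n9: DF=∅

φ for e: defs {n0,n1,n7,n8}
  DF⁺ = {n1,n9}

Answer: ["n1", "n9"]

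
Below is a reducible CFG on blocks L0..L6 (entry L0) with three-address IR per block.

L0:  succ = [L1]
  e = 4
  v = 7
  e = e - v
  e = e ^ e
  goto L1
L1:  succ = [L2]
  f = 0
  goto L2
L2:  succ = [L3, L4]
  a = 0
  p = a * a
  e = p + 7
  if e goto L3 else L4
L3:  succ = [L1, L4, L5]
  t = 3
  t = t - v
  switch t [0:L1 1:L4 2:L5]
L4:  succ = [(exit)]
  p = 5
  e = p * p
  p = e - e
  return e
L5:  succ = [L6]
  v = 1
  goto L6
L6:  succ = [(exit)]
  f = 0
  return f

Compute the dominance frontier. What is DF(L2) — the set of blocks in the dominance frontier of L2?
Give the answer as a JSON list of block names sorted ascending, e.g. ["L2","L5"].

Answer: ["L1"]

Working:
idom tree: L1←L0 L2←L1 L3←L2 L4←L2 L5←L3 L6←L5
Dom at joins:
  L1: preds {L0,L3}: {L0} ∩ {L0,L1,L2,L3} = {L0}; idom=L0
  L4: preds {L2,L3}: {L0,L1,L2} ∩ {L0,L1,L2,L3} = {L0,L1,L2}; idom=L2

Frontier:
  L1←L0: walk · to L0
  L1←L3: walk L3→L2→L1 to L0
  L4←L2: walk · to L2
  L4←L3: walk L3 to L2
  L0: DF=∅
  L1: DF={L1}
  L2: DF={L1}
  L3: DF={L1,L4}
  L4: DF=∅
  L5: DF=∅
  L6: DF=∅

DF(L2) = ["L1"]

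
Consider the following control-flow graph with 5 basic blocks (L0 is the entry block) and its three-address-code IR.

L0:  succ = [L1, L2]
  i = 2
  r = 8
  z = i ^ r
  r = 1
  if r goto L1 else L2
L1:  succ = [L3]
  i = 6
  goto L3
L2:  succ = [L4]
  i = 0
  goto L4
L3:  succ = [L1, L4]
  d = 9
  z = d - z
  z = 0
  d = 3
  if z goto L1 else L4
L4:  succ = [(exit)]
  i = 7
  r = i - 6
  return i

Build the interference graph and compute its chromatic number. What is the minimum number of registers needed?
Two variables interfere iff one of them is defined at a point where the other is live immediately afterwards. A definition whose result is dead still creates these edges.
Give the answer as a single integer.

Answer: 3

Analysis:
Block summaries:
  L0: {i,r,z} / ∅
  L1: {i} / ∅
  L2: {i} / ∅
  L3: {d,z} / {z}
  L4: {i,r} / ∅

Live sets:
  live L0: ∅→{z}
  live L1: {z}→{z}
  live L2: ∅→∅
  live L3: {z}→{z}
  live L4: ∅→∅

Interfere edges:
  d↔{z}
  i↔{r,z}
  r↔{i,z}
  z↔{d,i,r}

Colouring:
  lower bound: {i,r,z} mutually conflict ⇒ χ ≥ 3
  assign d→R1 i→R1 r→R2 z→R0 — no edge inside a register ⇒ χ ≤ 3
  χ = 3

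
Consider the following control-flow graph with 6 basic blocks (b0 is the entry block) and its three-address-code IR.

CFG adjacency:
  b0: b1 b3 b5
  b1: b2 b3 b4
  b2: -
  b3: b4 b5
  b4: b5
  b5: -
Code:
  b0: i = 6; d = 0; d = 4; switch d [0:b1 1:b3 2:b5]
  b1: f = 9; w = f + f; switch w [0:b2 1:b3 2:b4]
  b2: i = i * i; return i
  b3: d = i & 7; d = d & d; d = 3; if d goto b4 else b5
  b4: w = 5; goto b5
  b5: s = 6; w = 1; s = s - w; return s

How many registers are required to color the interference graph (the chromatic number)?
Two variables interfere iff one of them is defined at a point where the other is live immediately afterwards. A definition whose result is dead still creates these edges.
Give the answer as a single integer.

Block summaries:
  b0: {d,i} / ∅
  b1: {f,w} / ∅
  b2: {i} / {i}
  b3: {d} / {i}
  b4: {w} / ∅
  b5: {s,w} / ∅

Backward fixpoint:
  b0: in=∅ out={i}
  b1: in={i} out={i}
  b2: in={i} out=∅
  b3: in={i} out=∅
  b4: in=∅ out=∅
  b5: in=∅ out=∅

Interference:
  d↔{i}
  f↔{i}
  i↔{d,f,w}
  s↔{w}
  w↔{i,s}

Colouring:
  {d,i} pairwise interfere (2-clique) ⇒ χ ≥ 2
  assign d→r1 f→r1 i→r0 s→r0 w→r1 — no edge inside a register ⇒ χ ≤ 2
  χ = 2

Answer: 2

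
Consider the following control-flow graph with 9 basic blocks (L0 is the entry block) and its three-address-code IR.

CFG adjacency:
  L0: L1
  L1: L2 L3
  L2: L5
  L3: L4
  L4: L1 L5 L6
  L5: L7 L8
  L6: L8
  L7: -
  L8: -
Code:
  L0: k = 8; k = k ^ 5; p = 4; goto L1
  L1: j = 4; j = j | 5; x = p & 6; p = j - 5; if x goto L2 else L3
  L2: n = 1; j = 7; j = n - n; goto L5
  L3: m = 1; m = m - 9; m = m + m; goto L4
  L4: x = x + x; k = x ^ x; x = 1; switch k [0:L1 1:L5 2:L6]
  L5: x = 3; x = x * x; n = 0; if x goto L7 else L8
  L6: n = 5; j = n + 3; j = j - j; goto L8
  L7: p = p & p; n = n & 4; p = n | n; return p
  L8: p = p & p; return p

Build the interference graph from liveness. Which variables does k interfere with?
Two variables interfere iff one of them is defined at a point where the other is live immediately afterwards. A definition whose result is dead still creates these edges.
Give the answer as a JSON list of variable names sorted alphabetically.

Answer: ["p", "x"]

Analysis:
Block summaries:
  L0 def {k,p} use ∅
  L1 def {j,p,x} use {p}
  L2 def {j,n} use ∅
  L3 def {m} use ∅
  L4 def {k,x} use {x}
  L5 def {n,x} use ∅
  L6 def {j,n} use ∅
  L7 def {n,p} use {n,p}
  L8 def {p} use {p}

Backward fixpoint:
  L0: in=∅ out={p}
  L1: in={p} out={p,x}
  L2: in={p} out={p}
  L3: in={p,x} out={p,x}
  L4: in={p,x} out={p}
  L5: in={p} out={n,p}
  L6: in={p} out={p}
  L7: in={n,p} out=∅
  L8: in={p} out=∅

Interference:
  j↔{n,p,x}
  k↔{p,x}
  m↔{p,x}
  n↔{j,p,x}
  p↔{j,k,m,n,x}
  x↔{j,k,m,n,p}

N(k) = ["p", "x"]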